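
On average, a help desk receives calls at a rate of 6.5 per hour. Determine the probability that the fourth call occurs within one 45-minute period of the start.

0.7170

Over the interval, μ = 6.5 × 0.75 = 4.875 (a 45-minute period = 0.75 hours).
The fourth arrival falls in the interval iff at least 4 events occur there: P(S_4 ≤ t) = P(N ≥ 4) = 1 − P(N ≤ 3) ≈ 0.7170.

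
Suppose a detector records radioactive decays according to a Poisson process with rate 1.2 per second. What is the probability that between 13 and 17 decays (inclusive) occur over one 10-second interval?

0.3611

Over the interval, μ = 1.2 × 10 = 12 (a 10-second interval = 10 seconds).
P(13 ≤ N ≤ 17) = Σ_{j=13}^{17} e^(−12) · 12^j/j! ≈ 0.3611.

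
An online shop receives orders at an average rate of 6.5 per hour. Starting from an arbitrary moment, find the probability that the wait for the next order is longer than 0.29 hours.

0.1518

The wait for the next event is exponential with rate λ = 6.5 per hour.
P(T > 0.29) = e^(−λt) = e^(−6.5 × 0.29) = e^(−1.885) ≈ 0.1518.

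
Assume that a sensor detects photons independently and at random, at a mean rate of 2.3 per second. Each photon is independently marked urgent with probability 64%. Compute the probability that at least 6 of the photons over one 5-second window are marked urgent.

Thinning: the photons that are marked urgent themselves form a Poisson process with rate 0.64 × 2.3 = 1.472 per second.
Over the interval, μ = 1.472 × 5 = 7.36 (a 5-second window = 5 seconds).
P(N ≥ 6) = 1 − P(N ≤ 5) ≈ 0.7429.

0.7429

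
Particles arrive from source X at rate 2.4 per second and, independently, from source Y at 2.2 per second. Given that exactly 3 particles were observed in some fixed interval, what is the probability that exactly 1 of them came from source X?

Given the total, each event is independently from source X with probability p = λ_X/(λ_X+λ_Y) = 2.4/4.6 ≈ 0.5217.
So K ~ Binomial(3, 2.4/4.6): P(K = 1) = C(3,1) · (2.4/4.6)^1 · (2.2/4.6)^2 ≈ 0.3580.

0.3580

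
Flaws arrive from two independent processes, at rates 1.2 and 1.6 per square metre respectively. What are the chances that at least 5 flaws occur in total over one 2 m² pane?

Independent Poisson processes superpose: combined rate λ = 1.2 + 1.6 = 2.8 per square metre.
Over the interval, μ = 2.8 × 2 = 5.6 (a 2 m² pane = 2 square metres).
P(N ≥ 5) = 1 − P(N ≤ 4) ≈ 0.6578.

0.6578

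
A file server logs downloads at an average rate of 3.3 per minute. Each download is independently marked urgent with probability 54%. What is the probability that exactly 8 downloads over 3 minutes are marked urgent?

0.0789

Thinning: the downloads that are marked urgent themselves form a Poisson process with rate 0.54 × 3.3 = 1.782 per minute.
Over the interval, μ = 1.782 × 3 = 5.346 (3 minutes).
P(N = 8) = e^(−5.346) · 5.346^8/8! ≈ 0.0789.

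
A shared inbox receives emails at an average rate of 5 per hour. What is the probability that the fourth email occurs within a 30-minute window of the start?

0.2424

Over the interval, μ = 5 × 0.5 = 2.5 (a 30-minute window = 0.5 hours).
The fourth arrival falls in the interval iff at least 4 events occur there: P(S_4 ≤ t) = P(N ≥ 4) = 1 − P(N ≤ 3) ≈ 0.2424.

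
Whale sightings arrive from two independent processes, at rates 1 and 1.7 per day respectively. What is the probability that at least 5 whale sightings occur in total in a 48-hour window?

0.6267

Independent Poisson processes superpose: combined rate λ = 1 + 1.7 = 2.7 per day.
Over the interval, μ = 2.7 × 2 = 5.4 (a 48-hour window = 2 days).
P(N ≥ 5) = 1 − P(N ≤ 4) ≈ 0.6267.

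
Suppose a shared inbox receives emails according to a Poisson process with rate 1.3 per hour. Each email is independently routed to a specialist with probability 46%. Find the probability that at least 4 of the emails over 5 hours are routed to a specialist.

0.3505

Thinning: the emails that are routed to a specialist themselves form a Poisson process with rate 0.46 × 1.3 = 0.598 per hour.
Over the interval, μ = 0.598 × 5 = 2.99 (5 hours).
P(N ≥ 4) = 1 − P(N ≤ 3) ≈ 0.3505.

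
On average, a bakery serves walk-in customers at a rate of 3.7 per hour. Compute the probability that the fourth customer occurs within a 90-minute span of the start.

0.8039

Over the interval, μ = 3.7 × 1.5 = 5.55 (a 90-minute span = 1.5 hours).
The fourth arrival falls in the interval iff at least 4 events occur there: P(S_4 ≤ t) = P(N ≥ 4) = 1 − P(N ≤ 3) ≈ 0.8039.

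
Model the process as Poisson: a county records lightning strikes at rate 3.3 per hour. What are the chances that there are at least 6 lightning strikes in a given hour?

With mean μ = 3.3 per hour,
P(N ≥ 6) = 1 − P(N ≤ 5) = 1 − Σ_{j=0}^{5} e^(−μ) μ^j/j! ≈ 0.1171.

0.1171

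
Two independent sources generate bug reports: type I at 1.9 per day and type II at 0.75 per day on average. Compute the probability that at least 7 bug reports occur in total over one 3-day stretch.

Independent Poisson processes superpose: combined rate λ = 1.9 + 0.75 = 2.65 per day.
Over the interval, μ = 2.65 × 3 = 7.95 (a 3-day stretch = 3 days).
P(N ≥ 7) = 1 − P(N ≤ 6) ≈ 0.6805.

0.6805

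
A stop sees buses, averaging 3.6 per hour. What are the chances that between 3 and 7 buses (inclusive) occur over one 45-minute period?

Over the interval, μ = 3.6 × 0.75 = 2.7 (a 45-minute period = 0.75 hours).
P(3 ≤ N ≤ 7) = Σ_{j=3}^{7} e^(−2.7) · 2.7^j/j! ≈ 0.4998.

0.4998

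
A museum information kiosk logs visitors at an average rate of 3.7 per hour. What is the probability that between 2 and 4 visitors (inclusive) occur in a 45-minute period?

Over the interval, μ = 3.7 × 0.75 = 2.775 (a 45-minute period = 0.75 hours).
P(2 ≤ N ≤ 4) = Σ_{j=2}^{4} e^(−2.775) · 2.775^j/j! ≈ 0.6162.

0.6162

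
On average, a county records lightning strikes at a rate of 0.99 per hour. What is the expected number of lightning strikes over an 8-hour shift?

E[N] = λt = 0.99 × 8 = 7.92 (an 8-hour shift = 8 hours).

7.92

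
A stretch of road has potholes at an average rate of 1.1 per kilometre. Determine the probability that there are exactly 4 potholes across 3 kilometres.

Over the interval, μ = 1.1 × 3 = 3.3 (3 kilometres).
P(N = 4) = e^(−μ) μ^4/4! = e^(−3.3) · 3.3^4/24 ≈ 0.1823.

0.1823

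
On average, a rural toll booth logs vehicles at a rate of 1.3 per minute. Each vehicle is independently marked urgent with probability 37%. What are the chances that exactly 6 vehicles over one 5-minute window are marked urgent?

Thinning: the vehicles that are marked urgent themselves form a Poisson process with rate 0.37 × 1.3 = 0.481 per minute.
Over the interval, μ = 0.481 × 5 = 2.405 (a 5-minute window = 5 minutes).
P(N = 6) = e^(−2.405) · 2.405^6/6! ≈ 0.0243.

0.0243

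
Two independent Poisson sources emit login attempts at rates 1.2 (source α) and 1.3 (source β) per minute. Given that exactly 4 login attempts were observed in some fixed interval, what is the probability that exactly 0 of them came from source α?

0.0731

Given the total, each event is independently from source α with probability p = λ_α/(λ_α+λ_β) = 1.2/2.5 = 0.4800.
So K ~ Binomial(4, 1.2/2.5): P(K = 0) = C(4,0) · (1.2/2.5)^0 · (1.3/2.5)^4 ≈ 0.0731.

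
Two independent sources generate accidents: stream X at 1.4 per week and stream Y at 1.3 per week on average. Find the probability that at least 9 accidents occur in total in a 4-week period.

0.7498

Independent Poisson processes superpose: combined rate λ = 1.4 + 1.3 = 2.7 per week.
Over the interval, μ = 2.7 × 4 = 10.8 (a 4-week period = 4 weeks).
P(N ≥ 9) = 1 − P(N ≤ 8) ≈ 0.7498.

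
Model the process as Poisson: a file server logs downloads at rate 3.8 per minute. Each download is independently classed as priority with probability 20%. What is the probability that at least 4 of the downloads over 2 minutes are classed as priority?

Thinning: the downloads that are classed as priority themselves form a Poisson process with rate 0.2 × 3.8 = 0.76 per minute.
Over the interval, μ = 0.76 × 2 = 1.52 (2 minutes).
P(N ≥ 4) = 1 − P(N ≤ 3) ≈ 0.0682.

0.0682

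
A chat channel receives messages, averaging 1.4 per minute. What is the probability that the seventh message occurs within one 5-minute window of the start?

Over the interval, μ = 1.4 × 5 = 7 (a 5-minute window = 5 minutes).
The seventh arrival falls in the interval iff at least 7 events occur there: P(S_7 ≤ t) = P(N ≥ 7) = 1 − P(N ≤ 6) ≈ 0.5503.

0.5503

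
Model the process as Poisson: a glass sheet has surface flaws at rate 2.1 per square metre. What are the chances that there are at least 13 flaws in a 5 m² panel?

0.2580

Over the interval, μ = 2.1 × 5 = 10.5 (a 5 m² panel = 5 square metres).
P(N ≥ 13) = 1 − P(N ≤ 12) = 1 − Σ_{j=0}^{12} e^(−μ) μ^j/j! ≈ 0.2580.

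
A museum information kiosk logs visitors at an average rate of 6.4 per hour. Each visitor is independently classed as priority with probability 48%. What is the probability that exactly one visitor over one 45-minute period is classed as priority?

0.2301

Thinning: the visitors that are classed as priority themselves form a Poisson process with rate 0.48 × 6.4 = 3.072 per hour.
Over the interval, μ = 3.072 × 0.75 = 2.304 (a 45-minute period = 0.75 hours).
P(N = 1) = e^(−2.304) · 2.304^1/1! ≈ 0.2301.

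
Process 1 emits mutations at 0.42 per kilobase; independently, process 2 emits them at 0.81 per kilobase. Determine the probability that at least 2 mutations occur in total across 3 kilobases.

Independent Poisson processes superpose: combined rate λ = 0.42 + 0.81 = 1.23 per kilobase.
Over the interval, μ = 1.23 × 3 = 3.69 (3 kilobases).
P(N ≥ 2) = 1 − P(N ≤ 1) ≈ 0.8829.

0.8829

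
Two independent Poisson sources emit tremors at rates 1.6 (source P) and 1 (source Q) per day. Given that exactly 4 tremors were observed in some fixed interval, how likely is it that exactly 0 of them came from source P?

0.0219

Given the total, each event is independently from source P with probability p = λ_P/(λ_P+λ_Q) = 1.6/2.6 ≈ 0.6154.
So K ~ Binomial(4, 1.6/2.6): P(K = 0) = C(4,0) · (1.6/2.6)^0 · (1/2.6)^4 ≈ 0.0219.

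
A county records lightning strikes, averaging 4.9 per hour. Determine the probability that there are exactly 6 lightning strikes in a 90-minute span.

0.1407

Over the interval, μ = 4.9 × 1.5 = 7.35 (a 90-minute span = 1.5 hours).
P(N = 6) = e^(−μ) μ^6/6! = e^(−7.35) · 7.35^6/720 ≈ 0.1407.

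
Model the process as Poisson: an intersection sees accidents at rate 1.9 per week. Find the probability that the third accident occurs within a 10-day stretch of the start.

Over the interval, μ = 1.9 × 10/7 ≈ 2.71429 (a 10-day stretch = 10/7 weeks).
The third arrival falls in the interval iff at least 3 events occur there: P(S_3 ≤ t) = P(N ≥ 3) = 1 − P(N ≤ 2) ≈ 0.5099.

0.5099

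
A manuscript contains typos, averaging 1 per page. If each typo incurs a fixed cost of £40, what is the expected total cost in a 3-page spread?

£120

E[N] = 1 × 3 = 3 (a 3-page spread = 3 pages); E[cost] = 3 × £40 = £120.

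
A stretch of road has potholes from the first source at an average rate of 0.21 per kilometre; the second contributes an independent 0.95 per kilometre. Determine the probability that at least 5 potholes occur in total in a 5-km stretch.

0.6873

Independent Poisson processes superpose: combined rate λ = 0.21 + 0.95 = 1.16 per kilometre.
Over the interval, μ = 1.16 × 5 = 5.8 (a 5-km stretch = 5 kilometres).
P(N ≥ 5) = 1 − P(N ≤ 4) ≈ 0.6873.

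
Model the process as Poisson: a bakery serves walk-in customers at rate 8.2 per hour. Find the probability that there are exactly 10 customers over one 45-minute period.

0.0455

Over the interval, μ = 8.2 × 0.75 = 6.15 (a 45-minute period = 0.75 hours).
P(N = 10) = e^(−μ) μ^10/10! = e^(−6.15) · 6.15^10/3628800 ≈ 0.0455.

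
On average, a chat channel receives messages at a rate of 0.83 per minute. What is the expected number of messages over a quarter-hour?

12.45

E[N] = λt = 0.83 × 15 = 12.45 (a quarter-hour = 15 minutes).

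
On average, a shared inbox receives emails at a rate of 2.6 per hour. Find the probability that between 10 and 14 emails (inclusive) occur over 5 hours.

0.5093

Over the interval, μ = 2.6 × 5 = 13 (5 hours).
P(10 ≤ N ≤ 14) = Σ_{j=10}^{14} e^(−13) · 13^j/j! ≈ 0.5093.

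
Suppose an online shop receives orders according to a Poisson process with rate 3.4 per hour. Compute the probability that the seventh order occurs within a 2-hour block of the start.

0.5201

Over the interval, μ = 3.4 × 2 = 6.8 (a 2-hour block = 2 hours).
The seventh arrival falls in the interval iff at least 7 events occur there: P(S_7 ≤ t) = P(N ≥ 7) = 1 − P(N ≤ 6) ≈ 0.5201.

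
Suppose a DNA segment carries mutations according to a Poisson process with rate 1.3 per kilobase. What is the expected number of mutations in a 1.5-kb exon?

1.95

E[N] = λt = 1.3 × 1.5 = 1.95 (a 1.5-kb exon = 1.5 kilobases).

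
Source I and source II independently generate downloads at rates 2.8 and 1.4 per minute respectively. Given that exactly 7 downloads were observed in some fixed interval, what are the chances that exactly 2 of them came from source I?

Given the total, each event is independently from source I with probability p = λ_I/(λ_I+λ_II) = 2.8/4.2 ≈ 0.6667.
So K ~ Binomial(7, 2.8/4.2): P(K = 2) = C(7,2) · (2.8/4.2)^2 · (1.4/4.2)^5 ≈ 0.0384.

0.0384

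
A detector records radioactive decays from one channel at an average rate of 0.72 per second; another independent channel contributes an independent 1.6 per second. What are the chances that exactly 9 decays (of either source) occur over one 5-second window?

0.0961

Independent Poisson processes superpose: combined rate λ = 0.72 + 1.6 = 2.32 per second.
Over the interval, μ = 2.32 × 5 = 11.6 (a 5-second window = 5 seconds).
P(N = 9) = e^(−11.6) · 11.6^9/9! ≈ 0.0961.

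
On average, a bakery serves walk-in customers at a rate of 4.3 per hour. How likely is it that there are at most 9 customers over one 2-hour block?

Over the interval, μ = 4.3 × 2 = 8.6 (a 2-hour block = 2 hours).
P(N ≤ 9) = Σ_{j=0}^{9} e^(−μ) μ^j/j! ≈ 0.6400.

0.6400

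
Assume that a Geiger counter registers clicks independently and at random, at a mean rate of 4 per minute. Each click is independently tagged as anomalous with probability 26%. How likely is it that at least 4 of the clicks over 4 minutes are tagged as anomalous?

Thinning: the clicks that are tagged as anomalous themselves form a Poisson process with rate 0.26 × 4 = 1.04 per minute.
Over the interval, μ = 1.04 × 4 = 4.16 (4 minutes).
P(N ≥ 4) = 1 − P(N ≤ 3) ≈ 0.5971.

0.5971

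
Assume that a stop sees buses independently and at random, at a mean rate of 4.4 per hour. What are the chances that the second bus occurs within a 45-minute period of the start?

Over the interval, μ = 4.4 × 0.75 = 3.3 (a 45-minute period = 0.75 hours).
The second arrival falls in the interval iff at least 2 events occur there: P(S_2 ≤ t) = P(N ≥ 2) = 1 − P(N ≤ 1) ≈ 0.8414.

0.8414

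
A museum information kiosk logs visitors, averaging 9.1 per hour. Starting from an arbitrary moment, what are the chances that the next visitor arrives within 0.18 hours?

0.8056

Inter-arrival times are exponential with rate λ = 9.1 per hour.
P(T ≤ 0.18) = 1 − e^(−λt) = 1 − e^(−9.1 × 0.18) = 1 − e^(−1.638) ≈ 0.8056.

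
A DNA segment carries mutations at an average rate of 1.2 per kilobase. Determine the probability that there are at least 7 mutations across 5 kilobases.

0.3937

Over the interval, μ = 1.2 × 5 = 6 (5 kilobases).
P(N ≥ 7) = 1 − P(N ≤ 6) = 1 − Σ_{j=0}^{6} e^(−μ) μ^j/j! ≈ 0.3937.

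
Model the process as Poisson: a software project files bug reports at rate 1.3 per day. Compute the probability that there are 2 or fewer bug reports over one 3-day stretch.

0.2531

Over the interval, μ = 1.3 × 3 = 3.9 (a 3-day stretch = 3 days).
P(N ≤ 2) = Σ_{j=0}^{2} e^(−μ) μ^j/j! ≈ 0.2531.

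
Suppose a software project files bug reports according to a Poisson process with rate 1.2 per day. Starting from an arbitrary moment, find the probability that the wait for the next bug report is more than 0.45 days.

0.5827

The wait for the next event is exponential with rate λ = 1.2 per day.
P(T > 0.45) = e^(−λt) = e^(−1.2 × 0.45) = e^(−0.54) ≈ 0.5827.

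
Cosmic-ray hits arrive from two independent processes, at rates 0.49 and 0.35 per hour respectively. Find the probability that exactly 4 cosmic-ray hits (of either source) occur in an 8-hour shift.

0.1025

Independent Poisson processes superpose: combined rate λ = 0.49 + 0.35 = 0.84 per hour.
Over the interval, μ = 0.84 × 8 = 6.72 (an 8-hour shift = 8 hours).
P(N = 4) = e^(−6.72) · 6.72^4/4! ≈ 0.1025.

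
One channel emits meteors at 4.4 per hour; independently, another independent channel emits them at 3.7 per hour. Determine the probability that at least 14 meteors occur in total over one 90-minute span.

Independent Poisson processes superpose: combined rate λ = 4.4 + 3.7 = 8.1 per hour.
Over the interval, μ = 8.1 × 1.5 = 12.15 (a 90-minute span = 1.5 hours).
P(N ≥ 14) = 1 − P(N ≤ 13) ≈ 0.3344.

0.3344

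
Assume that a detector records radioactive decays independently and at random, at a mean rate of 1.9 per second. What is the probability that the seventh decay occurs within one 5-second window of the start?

0.8351

Over the interval, μ = 1.9 × 5 = 9.5 (a 5-second window = 5 seconds).
The seventh arrival falls in the interval iff at least 7 events occur there: P(S_7 ≤ t) = P(N ≥ 7) = 1 − P(N ≤ 6) ≈ 0.8351.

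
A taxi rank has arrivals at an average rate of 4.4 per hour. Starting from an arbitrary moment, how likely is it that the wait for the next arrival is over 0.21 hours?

0.3969

The wait for the next event is exponential with rate λ = 4.4 per hour.
P(T > 0.21) = e^(−λt) = e^(−4.4 × 0.21) = e^(−0.924) ≈ 0.3969.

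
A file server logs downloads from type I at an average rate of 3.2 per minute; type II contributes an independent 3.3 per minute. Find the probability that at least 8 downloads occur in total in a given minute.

0.3272

Independent Poisson processes superpose: combined rate λ = 3.2 + 3.3 = 6.5 per minute.
So μ = 6.5.
P(N ≥ 8) = 1 − P(N ≤ 7) ≈ 0.3272.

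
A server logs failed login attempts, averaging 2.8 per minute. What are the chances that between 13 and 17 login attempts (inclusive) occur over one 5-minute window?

Over the interval, μ = 2.8 × 5 = 14 (a 5-minute window = 5 minutes).
P(13 ≤ N ≤ 17) = Σ_{j=13}^{17} e^(−14) · 14^j/j! ≈ 0.4687.

0.4687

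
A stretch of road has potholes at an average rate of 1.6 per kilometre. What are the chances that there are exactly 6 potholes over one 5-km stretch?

Over the interval, μ = 1.6 × 5 = 8 (a 5-km stretch = 5 kilometres).
P(N = 6) = e^(−μ) μ^6/6! = e^(−8) · 8^6/720 ≈ 0.1221.

0.1221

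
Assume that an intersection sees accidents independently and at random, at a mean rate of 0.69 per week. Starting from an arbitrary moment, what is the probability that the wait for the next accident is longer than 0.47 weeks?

0.7230

The wait for the next event is exponential with rate λ = 0.69 per week.
P(T > 0.47) = e^(−λt) = e^(−0.69 × 0.47) = e^(−0.3243) ≈ 0.7230.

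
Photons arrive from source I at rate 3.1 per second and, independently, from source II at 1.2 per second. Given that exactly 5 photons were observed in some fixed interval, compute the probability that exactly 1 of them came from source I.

Given the total, each event is independently from source I with probability p = λ_I/(λ_I+λ_II) = 3.1/4.3 ≈ 0.7209.
So K ~ Binomial(5, 3.1/4.3): P(K = 1) = C(5,1) · (3.1/4.3)^1 · (1.2/4.3)^4 ≈ 0.0219.

0.0219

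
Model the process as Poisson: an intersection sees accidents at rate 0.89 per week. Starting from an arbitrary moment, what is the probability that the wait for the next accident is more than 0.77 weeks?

0.5039

The wait for the next event is exponential with rate λ = 0.89 per week.
P(T > 0.77) = e^(−λt) = e^(−0.89 × 0.77) = e^(−0.6853) ≈ 0.5039.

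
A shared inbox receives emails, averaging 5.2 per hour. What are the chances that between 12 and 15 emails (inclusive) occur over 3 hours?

Over the interval, μ = 5.2 × 3 = 15.6 (3 hours).
P(12 ≤ N ≤ 15) = Σ_{j=12}^{15} e^(−15.6) · 15.6^j/j! ≈ 0.3588.

0.3588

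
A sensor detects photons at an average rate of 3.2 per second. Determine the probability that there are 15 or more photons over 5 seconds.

0.6325

Over the interval, μ = 3.2 × 5 = 16 (5 seconds).
P(N ≥ 15) = 1 − P(N ≤ 14) = 1 − Σ_{j=0}^{14} e^(−μ) μ^j/j! ≈ 0.6325.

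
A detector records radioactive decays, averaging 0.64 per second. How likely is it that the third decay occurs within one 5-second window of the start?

0.6201

Over the interval, μ = 0.64 × 5 = 3.2 (a 5-second window = 5 seconds).
The third arrival falls in the interval iff at least 3 events occur there: P(S_3 ≤ t) = P(N ≥ 3) = 1 − P(N ≤ 2) ≈ 0.6201.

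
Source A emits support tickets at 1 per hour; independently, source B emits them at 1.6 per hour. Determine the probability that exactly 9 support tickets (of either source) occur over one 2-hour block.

Independent Poisson processes superpose: combined rate λ = 1 + 1.6 = 2.6 per hour.
Over the interval, μ = 2.6 × 2 = 5.2 (a 2-hour block = 2 hours).
P(N = 9) = e^(−5.2) · 5.2^9/9! ≈ 0.0423.

0.0423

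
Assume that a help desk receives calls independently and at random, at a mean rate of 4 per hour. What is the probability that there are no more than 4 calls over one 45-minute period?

0.8153

Over the interval, μ = 4 × 0.75 = 3 (a 45-minute period = 0.75 hours).
P(N ≤ 4) = Σ_{j=0}^{4} e^(−μ) μ^j/j! ≈ 0.8153.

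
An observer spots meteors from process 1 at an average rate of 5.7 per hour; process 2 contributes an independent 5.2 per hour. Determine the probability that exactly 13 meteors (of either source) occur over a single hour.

0.0909

Independent Poisson processes superpose: combined rate λ = 5.7 + 5.2 = 10.9 per hour.
So μ = 10.9.
P(N = 13) = e^(−10.9) · 10.9^13/13! ≈ 0.0909.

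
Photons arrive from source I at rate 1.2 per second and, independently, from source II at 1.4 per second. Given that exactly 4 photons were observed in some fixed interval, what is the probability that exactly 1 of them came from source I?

0.2882

Given the total, each event is independently from source I with probability p = λ_I/(λ_I+λ_II) = 1.2/2.6 ≈ 0.4615.
So K ~ Binomial(4, 1.2/2.6): P(K = 1) = C(4,1) · (1.2/2.6)^1 · (1.4/2.6)^3 ≈ 0.2882.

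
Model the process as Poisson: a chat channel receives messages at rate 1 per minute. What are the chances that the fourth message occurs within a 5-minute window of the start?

Over the interval, μ = 1 × 5 = 5 (a 5-minute window = 5 minutes).
The fourth arrival falls in the interval iff at least 4 events occur there: P(S_4 ≤ t) = P(N ≥ 4) = 1 − P(N ≤ 3) ≈ 0.7350.

0.7350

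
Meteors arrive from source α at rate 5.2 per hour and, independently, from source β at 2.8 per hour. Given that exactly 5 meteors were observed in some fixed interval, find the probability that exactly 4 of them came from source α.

0.3124

Given the total, each event is independently from source α with probability p = λ_α/(λ_α+λ_β) = 5.2/8 = 0.6500.
So K ~ Binomial(5, 5.2/8): P(K = 4) = C(5,4) · (5.2/8)^4 · (2.8/8)^1 ≈ 0.3124.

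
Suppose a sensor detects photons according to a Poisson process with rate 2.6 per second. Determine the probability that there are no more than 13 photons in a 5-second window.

Over the interval, μ = 2.6 × 5 = 13 (a 5-second window = 5 seconds).
P(N ≤ 13) = Σ_{j=0}^{13} e^(−μ) μ^j/j! ≈ 0.5730.

0.5730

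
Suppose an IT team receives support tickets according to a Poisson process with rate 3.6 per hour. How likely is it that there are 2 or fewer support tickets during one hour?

0.3027

With mean μ = 3.6 per hour,
P(N ≤ 2) = Σ_{j=0}^{2} e^(−μ) μ^j/j! ≈ 0.3027.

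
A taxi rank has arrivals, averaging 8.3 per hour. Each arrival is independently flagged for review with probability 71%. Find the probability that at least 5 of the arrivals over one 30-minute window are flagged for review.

Thinning: the arrivals that are flagged for review themselves form a Poisson process with rate 0.71 × 8.3 = 5.893 per hour.
Over the interval, μ = 5.893 × 0.5 = 2.9465 (a 30-minute window = 0.5 hours).
P(N ≥ 5) = 1 − P(N ≤ 4) ≈ 0.1758.

0.1758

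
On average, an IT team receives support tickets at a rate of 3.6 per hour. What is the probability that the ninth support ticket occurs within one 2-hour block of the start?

0.2973

Over the interval, μ = 3.6 × 2 = 7.2 (a 2-hour block = 2 hours).
The ninth arrival falls in the interval iff at least 9 events occur there: P(S_9 ≤ t) = P(N ≥ 9) = 1 − P(N ≤ 8) ≈ 0.2973.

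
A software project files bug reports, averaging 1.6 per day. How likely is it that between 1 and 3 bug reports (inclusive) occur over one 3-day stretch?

Over the interval, μ = 1.6 × 3 = 4.8 (a 3-day stretch = 3 days).
P(1 ≤ N ≤ 3) = Σ_{j=1}^{3} e^(−4.8) · 4.8^j/j! ≈ 0.2860.

0.2860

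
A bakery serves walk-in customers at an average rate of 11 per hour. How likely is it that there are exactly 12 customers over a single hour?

0.1094

With mean μ = 11 per hour,
P(N = 12) = e^(−μ) μ^12/12! = e^(−11) · 11^12/479001600 ≈ 0.1094.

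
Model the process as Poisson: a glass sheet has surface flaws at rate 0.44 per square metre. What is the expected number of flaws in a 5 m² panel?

2.2

E[N] = λt = 0.44 × 5 = 2.2 (a 5 m² panel = 5 square metres).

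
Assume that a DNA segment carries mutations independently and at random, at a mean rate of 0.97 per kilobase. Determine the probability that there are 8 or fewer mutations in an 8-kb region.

0.6260

Over the interval, μ = 0.97 × 8 = 7.76 (an 8-kb region = 8 kilobases).
P(N ≤ 8) = Σ_{j=0}^{8} e^(−μ) μ^j/j! ≈ 0.6260.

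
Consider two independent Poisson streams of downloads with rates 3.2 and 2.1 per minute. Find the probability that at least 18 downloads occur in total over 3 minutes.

Independent Poisson processes superpose: combined rate λ = 3.2 + 2.1 = 5.3 per minute.
Over the interval, μ = 5.3 × 3 = 15.9 (3 minutes).
P(N ≥ 18) = 1 − P(N ≤ 17) ≈ 0.3313.

0.3313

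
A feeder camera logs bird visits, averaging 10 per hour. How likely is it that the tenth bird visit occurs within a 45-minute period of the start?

0.2236

Over the interval, μ = 10 × 0.75 = 7.5 (a 45-minute period = 0.75 hours).
The tenth arrival falls in the interval iff at least 10 events occur there: P(S_10 ≤ t) = P(N ≥ 10) = 1 − P(N ≤ 9) ≈ 0.2236.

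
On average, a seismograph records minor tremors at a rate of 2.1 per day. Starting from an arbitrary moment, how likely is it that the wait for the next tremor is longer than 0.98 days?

0.1277

The wait for the next event is exponential with rate λ = 2.1 per day.
P(T > 0.98) = e^(−λt) = e^(−2.1 × 0.98) = e^(−2.058) ≈ 0.1277.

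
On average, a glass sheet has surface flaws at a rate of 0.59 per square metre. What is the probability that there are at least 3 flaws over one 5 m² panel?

Over the interval, μ = 0.59 × 5 = 2.95 (a 5 m² panel = 5 square metres).
P(N ≥ 3) = 1 − P(N ≤ 2) = 1 − Σ_{j=0}^{2} e^(−μ) μ^j/j! ≈ 0.5655.

0.5655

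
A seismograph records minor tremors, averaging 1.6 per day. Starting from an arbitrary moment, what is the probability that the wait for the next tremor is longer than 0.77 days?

0.2917

The wait for the next event is exponential with rate λ = 1.6 per day.
P(T > 0.77) = e^(−λt) = e^(−1.6 × 0.77) = e^(−1.232) ≈ 0.2917.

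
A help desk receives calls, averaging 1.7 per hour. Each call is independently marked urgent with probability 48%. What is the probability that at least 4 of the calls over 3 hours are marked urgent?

0.2314

Thinning: the calls that are marked urgent themselves form a Poisson process with rate 0.48 × 1.7 = 0.816 per hour.
Over the interval, μ = 0.816 × 3 = 2.448 (3 hours).
P(N ≥ 4) = 1 − P(N ≤ 3) ≈ 0.2314.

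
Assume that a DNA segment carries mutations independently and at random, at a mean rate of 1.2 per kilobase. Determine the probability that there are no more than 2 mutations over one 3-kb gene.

0.3027

Over the interval, μ = 1.2 × 3 = 3.6 (a 3-kb gene = 3 kilobases).
P(N ≤ 2) = Σ_{j=0}^{2} e^(−μ) μ^j/j! ≈ 0.3027.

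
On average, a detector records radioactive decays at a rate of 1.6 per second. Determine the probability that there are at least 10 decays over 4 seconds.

Over the interval, μ = 1.6 × 4 = 6.4 (4 seconds).
P(N ≥ 10) = 1 − P(N ≤ 9) = 1 − Σ_{j=0}^{9} e^(−μ) μ^j/j! ≈ 0.1142.

0.1142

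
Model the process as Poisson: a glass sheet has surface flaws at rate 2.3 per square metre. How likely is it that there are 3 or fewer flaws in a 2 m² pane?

Over the interval, μ = 2.3 × 2 = 4.6 (a 2 m² pane = 2 square metres).
P(N ≤ 3) = Σ_{j=0}^{3} e^(−μ) μ^j/j! ≈ 0.3257.

0.3257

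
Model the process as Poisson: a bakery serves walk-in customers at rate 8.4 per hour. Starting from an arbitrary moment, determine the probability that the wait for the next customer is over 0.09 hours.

The wait for the next event is exponential with rate λ = 8.4 per hour.
P(T > 0.09) = e^(−λt) = e^(−8.4 × 0.09) = e^(−0.756) ≈ 0.4695.

0.4695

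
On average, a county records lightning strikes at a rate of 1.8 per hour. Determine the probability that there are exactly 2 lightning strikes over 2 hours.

Over the interval, μ = 1.8 × 2 = 3.6 (2 hours).
P(N = 2) = e^(−μ) μ^2/2! = e^(−3.6) · 3.6^2/2 ≈ 0.1771.

0.1771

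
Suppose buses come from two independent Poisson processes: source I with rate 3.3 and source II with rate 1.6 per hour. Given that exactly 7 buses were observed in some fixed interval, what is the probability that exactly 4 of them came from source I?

Given the total, each event is independently from source I with probability p = λ_I/(λ_I+λ_II) = 3.3/4.9 ≈ 0.6735.
So K ~ Binomial(7, 3.3/4.9): P(K = 4) = C(7,4) · (3.3/4.9)^4 · (1.6/4.9)^3 ≈ 0.2507.

0.2507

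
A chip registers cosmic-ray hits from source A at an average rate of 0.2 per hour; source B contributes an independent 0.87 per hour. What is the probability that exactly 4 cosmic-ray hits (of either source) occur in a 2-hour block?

Independent Poisson processes superpose: combined rate λ = 0.2 + 0.87 = 1.07 per hour.
Over the interval, μ = 1.07 × 2 = 2.14 (a 2-hour block = 2 hours).
P(N = 4) = e^(−2.14) · 2.14^4/4! ≈ 0.1028.

0.1028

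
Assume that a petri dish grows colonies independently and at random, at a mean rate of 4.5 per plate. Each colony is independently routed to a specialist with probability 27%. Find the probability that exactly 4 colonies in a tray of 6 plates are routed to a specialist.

0.0803

Thinning: the colonies that are routed to a specialist themselves form a Poisson process with rate 0.27 × 4.5 = 1.215 per plate.
Over the interval, μ = 1.215 × 6 = 7.29 (a tray of 6 plates = 6 plates).
P(N = 4) = e^(−7.29) · 7.29^4/4! ≈ 0.0803.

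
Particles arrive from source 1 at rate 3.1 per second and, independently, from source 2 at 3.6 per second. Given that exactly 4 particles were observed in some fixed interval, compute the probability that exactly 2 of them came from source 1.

Given the total, each event is independently from source 1 with probability p = λ_1/(λ_1+λ_2) = 3.1/6.7 ≈ 0.4627.
So K ~ Binomial(4, 3.1/6.7): P(K = 2) = C(4,2) · (3.1/6.7)^2 · (3.6/6.7)^2 ≈ 0.3708.

0.3708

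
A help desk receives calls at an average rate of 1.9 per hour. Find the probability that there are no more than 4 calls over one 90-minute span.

Over the interval, μ = 1.9 × 1.5 = 2.85 (a 90-minute span = 1.5 hours).
P(N ≤ 4) = Σ_{j=0}^{4} e^(−μ) μ^j/j! ≈ 0.8398.

0.8398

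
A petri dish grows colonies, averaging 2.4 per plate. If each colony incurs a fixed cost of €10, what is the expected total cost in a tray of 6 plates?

€144

E[N] = 2.4 × 6 = 14.4 (a tray of 6 plates = 6 plates); E[cost] = 14.4 × €10 = €144.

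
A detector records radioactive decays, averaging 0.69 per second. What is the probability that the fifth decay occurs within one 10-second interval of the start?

Over the interval, μ = 0.69 × 10 = 6.9 (a 10-second interval = 10 seconds).
The fifth arrival falls in the interval iff at least 5 events occur there: P(S_5 ≤ t) = P(N ≥ 5) = 1 − P(N ≤ 4) ≈ 0.8177.

0.8177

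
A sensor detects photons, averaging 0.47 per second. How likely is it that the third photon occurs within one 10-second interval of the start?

0.8477

Over the interval, μ = 0.47 × 10 = 4.7 (a 10-second interval = 10 seconds).
The third arrival falls in the interval iff at least 3 events occur there: P(S_3 ≤ t) = P(N ≥ 3) = 1 − P(N ≤ 2) ≈ 0.8477.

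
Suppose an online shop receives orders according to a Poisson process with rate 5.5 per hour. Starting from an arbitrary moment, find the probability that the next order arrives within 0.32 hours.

0.8280

Inter-arrival times are exponential with rate λ = 5.5 per hour.
P(T ≤ 0.32) = 1 − e^(−λt) = 1 − e^(−5.5 × 0.32) = 1 − e^(−1.76) ≈ 0.8280.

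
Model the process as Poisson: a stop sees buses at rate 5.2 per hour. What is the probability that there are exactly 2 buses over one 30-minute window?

0.2510

Over the interval, μ = 5.2 × 0.5 = 2.6 (a 30-minute window = 0.5 hours).
P(N = 2) = e^(−μ) μ^2/2! = e^(−2.6) · 2.6^2/2 ≈ 0.2510.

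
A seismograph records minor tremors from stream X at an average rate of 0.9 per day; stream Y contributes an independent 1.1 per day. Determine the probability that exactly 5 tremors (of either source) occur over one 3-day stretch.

Independent Poisson processes superpose: combined rate λ = 0.9 + 1.1 = 2 per day.
Over the interval, μ = 2 × 3 = 6 (a 3-day stretch = 3 days).
P(N = 5) = e^(−6) · 6^5/5! ≈ 0.1606.

0.1606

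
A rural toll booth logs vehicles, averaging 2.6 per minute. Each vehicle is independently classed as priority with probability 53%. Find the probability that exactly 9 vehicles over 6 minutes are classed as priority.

0.1277

Thinning: the vehicles that are classed as priority themselves form a Poisson process with rate 0.53 × 2.6 = 1.378 per minute.
Over the interval, μ = 1.378 × 6 = 8.268 (6 minutes).
P(N = 9) = e^(−8.268) · 8.268^9/9! ≈ 0.1277.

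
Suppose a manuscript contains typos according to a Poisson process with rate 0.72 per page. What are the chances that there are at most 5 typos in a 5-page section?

Over the interval, μ = 0.72 × 5 = 3.6 (a 5-page section = 5 pages).
P(N ≤ 5) = Σ_{j=0}^{5} e^(−μ) μ^j/j! ≈ 0.8441.

0.8441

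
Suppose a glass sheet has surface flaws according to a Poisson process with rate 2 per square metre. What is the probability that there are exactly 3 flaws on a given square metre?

With mean μ = 2 per square metre,
P(N = 3) = e^(−μ) μ^3/3! = e^(−2) · 2^3/6 ≈ 0.1804.

0.1804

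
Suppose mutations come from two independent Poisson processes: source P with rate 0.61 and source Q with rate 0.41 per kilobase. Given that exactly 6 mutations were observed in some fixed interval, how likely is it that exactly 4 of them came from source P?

0.3100

Given the total, each event is independently from source P with probability p = λ_P/(λ_P+λ_Q) = 0.61/1.02 ≈ 0.5980.
So K ~ Binomial(6, 0.61/1.02): P(K = 4) = C(6,4) · (0.61/1.02)^4 · (0.41/1.02)^2 ≈ 0.3100.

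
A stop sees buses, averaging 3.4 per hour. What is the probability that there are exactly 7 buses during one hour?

With mean μ = 3.4 per hour,
P(N = 7) = e^(−μ) μ^7/7! = e^(−3.4) · 3.4^7/5040 ≈ 0.0348.

0.0348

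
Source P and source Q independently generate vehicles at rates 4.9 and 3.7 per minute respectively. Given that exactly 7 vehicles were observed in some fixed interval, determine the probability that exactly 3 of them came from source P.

Given the total, each event is independently from source P with probability p = λ_P/(λ_P+λ_Q) = 4.9/8.6 ≈ 0.5698.
So K ~ Binomial(7, 4.9/8.6): P(K = 3) = C(7,3) · (4.9/8.6)^3 · (3.7/8.6)^4 ≈ 0.2218.

0.2218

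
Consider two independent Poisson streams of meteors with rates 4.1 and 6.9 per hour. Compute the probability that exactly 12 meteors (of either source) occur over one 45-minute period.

0.0542

Independent Poisson processes superpose: combined rate λ = 4.1 + 6.9 = 11 per hour.
Over the interval, μ = 11 × 0.75 = 8.25 (a 45-minute period = 0.75 hours).
P(N = 12) = e^(−8.25) · 8.25^12/12! ≈ 0.0542.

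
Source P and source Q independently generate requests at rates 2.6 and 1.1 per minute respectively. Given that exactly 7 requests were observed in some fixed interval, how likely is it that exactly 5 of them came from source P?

0.3180

Given the total, each event is independently from source P with probability p = λ_P/(λ_P+λ_Q) = 2.6/3.7 ≈ 0.7027.
So K ~ Binomial(7, 2.6/3.7): P(K = 5) = C(7,5) · (2.6/3.7)^5 · (1.1/3.7)^2 ≈ 0.3180.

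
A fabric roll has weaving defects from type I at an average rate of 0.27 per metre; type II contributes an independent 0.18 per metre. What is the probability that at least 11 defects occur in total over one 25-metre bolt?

0.5696

Independent Poisson processes superpose: combined rate λ = 0.27 + 0.18 = 0.45 per metre.
Over the interval, μ = 0.45 × 25 = 11.25 (a 25-metre bolt = 25 metres).
P(N ≥ 11) = 1 − P(N ≤ 10) ≈ 0.5696.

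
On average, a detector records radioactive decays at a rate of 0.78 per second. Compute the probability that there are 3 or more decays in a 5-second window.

Over the interval, μ = 0.78 × 5 = 3.9 (a 5-second window = 5 seconds).
P(N ≥ 3) = 1 − P(N ≤ 2) = 1 − Σ_{j=0}^{2} e^(−μ) μ^j/j! ≈ 0.7469.

0.7469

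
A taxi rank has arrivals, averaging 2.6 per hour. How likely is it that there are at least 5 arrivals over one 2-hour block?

Over the interval, μ = 2.6 × 2 = 5.2 (a 2-hour block = 2 hours).
P(N ≥ 5) = 1 − P(N ≤ 4) = 1 − Σ_{j=0}^{4} e^(−μ) μ^j/j! ≈ 0.5939.

0.5939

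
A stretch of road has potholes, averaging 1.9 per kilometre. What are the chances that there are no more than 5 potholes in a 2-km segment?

0.8156

Over the interval, μ = 1.9 × 2 = 3.8 (a 2-km segment = 2 kilometres).
P(N ≤ 5) = Σ_{j=0}^{5} e^(−μ) μ^j/j! ≈ 0.8156.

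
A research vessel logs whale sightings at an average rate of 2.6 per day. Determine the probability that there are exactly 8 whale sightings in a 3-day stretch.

Over the interval, μ = 2.6 × 3 = 7.8 (a 3-day stretch = 3 days).
P(N = 8) = e^(−μ) μ^8/8! = e^(−7.8) · 7.8^8/40320 ≈ 0.1392.

0.1392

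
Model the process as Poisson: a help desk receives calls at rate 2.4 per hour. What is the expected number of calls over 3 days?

E[N] = λt = 2.4 × 72 = 172.8 (3 days = 72 hours).

172.8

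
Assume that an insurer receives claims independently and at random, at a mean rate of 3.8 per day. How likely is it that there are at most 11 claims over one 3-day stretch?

Over the interval, μ = 3.8 × 3 = 11.4 (a 3-day stretch = 3 days).
P(N ≤ 11) = Σ_{j=0}^{11} e^(−μ) μ^j/j! ≈ 0.5316.

0.5316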